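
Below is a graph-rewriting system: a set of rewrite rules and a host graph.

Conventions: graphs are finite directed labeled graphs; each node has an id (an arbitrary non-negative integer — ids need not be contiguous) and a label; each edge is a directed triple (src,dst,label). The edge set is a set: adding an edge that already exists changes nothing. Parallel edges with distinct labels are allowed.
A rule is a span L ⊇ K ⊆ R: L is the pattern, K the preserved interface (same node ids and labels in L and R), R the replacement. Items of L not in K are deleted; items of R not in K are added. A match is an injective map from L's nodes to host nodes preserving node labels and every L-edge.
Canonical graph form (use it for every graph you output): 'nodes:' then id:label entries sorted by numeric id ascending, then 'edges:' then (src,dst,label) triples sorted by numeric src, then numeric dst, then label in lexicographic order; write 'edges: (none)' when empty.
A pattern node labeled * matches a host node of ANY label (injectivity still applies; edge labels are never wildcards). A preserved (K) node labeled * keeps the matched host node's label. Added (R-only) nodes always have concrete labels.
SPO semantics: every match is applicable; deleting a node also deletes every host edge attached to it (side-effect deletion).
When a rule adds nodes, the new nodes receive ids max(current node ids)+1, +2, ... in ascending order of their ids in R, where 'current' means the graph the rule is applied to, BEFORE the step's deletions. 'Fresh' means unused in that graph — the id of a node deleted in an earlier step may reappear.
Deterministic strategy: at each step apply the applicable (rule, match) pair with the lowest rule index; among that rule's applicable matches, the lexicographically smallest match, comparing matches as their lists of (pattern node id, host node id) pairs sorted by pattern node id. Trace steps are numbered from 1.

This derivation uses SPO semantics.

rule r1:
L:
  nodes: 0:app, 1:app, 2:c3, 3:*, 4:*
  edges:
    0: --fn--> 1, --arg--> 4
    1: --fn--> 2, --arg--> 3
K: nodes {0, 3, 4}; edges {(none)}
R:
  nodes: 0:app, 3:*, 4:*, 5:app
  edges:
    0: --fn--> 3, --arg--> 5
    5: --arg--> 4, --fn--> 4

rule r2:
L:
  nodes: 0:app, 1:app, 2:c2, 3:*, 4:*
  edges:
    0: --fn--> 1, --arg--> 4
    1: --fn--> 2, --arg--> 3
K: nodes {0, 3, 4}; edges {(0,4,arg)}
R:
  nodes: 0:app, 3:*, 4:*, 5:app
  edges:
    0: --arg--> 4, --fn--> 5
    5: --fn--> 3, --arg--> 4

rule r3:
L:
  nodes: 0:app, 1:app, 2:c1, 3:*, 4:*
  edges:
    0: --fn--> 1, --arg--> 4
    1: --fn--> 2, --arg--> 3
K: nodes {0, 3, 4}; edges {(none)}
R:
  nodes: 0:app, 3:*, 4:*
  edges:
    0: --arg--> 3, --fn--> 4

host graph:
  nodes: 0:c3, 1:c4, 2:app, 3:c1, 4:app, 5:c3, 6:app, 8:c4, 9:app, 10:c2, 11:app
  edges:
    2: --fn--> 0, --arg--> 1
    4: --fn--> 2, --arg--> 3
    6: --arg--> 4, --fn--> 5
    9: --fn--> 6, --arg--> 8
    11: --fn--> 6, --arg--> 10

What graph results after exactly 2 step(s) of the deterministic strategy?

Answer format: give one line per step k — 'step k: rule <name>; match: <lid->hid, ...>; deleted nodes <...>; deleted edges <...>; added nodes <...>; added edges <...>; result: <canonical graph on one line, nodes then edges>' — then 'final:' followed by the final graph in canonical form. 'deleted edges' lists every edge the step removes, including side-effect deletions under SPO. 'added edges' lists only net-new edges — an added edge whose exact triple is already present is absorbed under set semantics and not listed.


step 1: rule r1; match: 0->4, 1->2, 2->0, 3->1, 4->3; deleted nodes 0, 2; deleted edges (2,0,fn); (2,1,arg); (4,2,fn); (4,3,arg); added nodes 12; added edges (4,1,fn); (4,12,arg); (12,3,arg); (12,3,fn); result: nodes: 1:c4, 3:c1, 4:app, 5:c3, 6:app, 8:c4, 9:app, 10:c2, 11:app, 12:app edges: (4,1,fn); (4,12,arg); (6,4,arg); (6,5,fn); (9,6,fn); (9,8,arg); (11,6,fn); (11,10,arg); (12,3,arg); (12,3,fn)
step 2: rule r1; match: 0->9, 1->6, 2->5, 3->4, 4->8; deleted nodes 5, 6; deleted edges (6,4,arg); (6,5,fn); (9,6,fn); (9,8,arg); (11,6,fn); added nodes 13; added edges (9,4,fn); (9,13,arg); (13,8,arg); (13,8,fn); result: nodes: 1:c4, 3:c1, 4:app, 8:c4, 9:app, 10:c2, 11:app, 12:app, 13:app edges: (4,1,fn); (4,12,arg); (9,4,fn); (9,13,arg); (11,10,arg); (12,3,arg); (12,3,fn); (13,8,arg); (13,8,fn)
final:
nodes: 1:c4, 3:c1, 4:app, 8:c4, 9:app, 10:c2, 11:app, 12:app, 13:app
edges: (4,1,fn); (4,12,arg); (9,4,fn); (9,13,arg); (11,10,arg); (12,3,arg); (12,3,fn); (13,8,arg); (13,8,fn)


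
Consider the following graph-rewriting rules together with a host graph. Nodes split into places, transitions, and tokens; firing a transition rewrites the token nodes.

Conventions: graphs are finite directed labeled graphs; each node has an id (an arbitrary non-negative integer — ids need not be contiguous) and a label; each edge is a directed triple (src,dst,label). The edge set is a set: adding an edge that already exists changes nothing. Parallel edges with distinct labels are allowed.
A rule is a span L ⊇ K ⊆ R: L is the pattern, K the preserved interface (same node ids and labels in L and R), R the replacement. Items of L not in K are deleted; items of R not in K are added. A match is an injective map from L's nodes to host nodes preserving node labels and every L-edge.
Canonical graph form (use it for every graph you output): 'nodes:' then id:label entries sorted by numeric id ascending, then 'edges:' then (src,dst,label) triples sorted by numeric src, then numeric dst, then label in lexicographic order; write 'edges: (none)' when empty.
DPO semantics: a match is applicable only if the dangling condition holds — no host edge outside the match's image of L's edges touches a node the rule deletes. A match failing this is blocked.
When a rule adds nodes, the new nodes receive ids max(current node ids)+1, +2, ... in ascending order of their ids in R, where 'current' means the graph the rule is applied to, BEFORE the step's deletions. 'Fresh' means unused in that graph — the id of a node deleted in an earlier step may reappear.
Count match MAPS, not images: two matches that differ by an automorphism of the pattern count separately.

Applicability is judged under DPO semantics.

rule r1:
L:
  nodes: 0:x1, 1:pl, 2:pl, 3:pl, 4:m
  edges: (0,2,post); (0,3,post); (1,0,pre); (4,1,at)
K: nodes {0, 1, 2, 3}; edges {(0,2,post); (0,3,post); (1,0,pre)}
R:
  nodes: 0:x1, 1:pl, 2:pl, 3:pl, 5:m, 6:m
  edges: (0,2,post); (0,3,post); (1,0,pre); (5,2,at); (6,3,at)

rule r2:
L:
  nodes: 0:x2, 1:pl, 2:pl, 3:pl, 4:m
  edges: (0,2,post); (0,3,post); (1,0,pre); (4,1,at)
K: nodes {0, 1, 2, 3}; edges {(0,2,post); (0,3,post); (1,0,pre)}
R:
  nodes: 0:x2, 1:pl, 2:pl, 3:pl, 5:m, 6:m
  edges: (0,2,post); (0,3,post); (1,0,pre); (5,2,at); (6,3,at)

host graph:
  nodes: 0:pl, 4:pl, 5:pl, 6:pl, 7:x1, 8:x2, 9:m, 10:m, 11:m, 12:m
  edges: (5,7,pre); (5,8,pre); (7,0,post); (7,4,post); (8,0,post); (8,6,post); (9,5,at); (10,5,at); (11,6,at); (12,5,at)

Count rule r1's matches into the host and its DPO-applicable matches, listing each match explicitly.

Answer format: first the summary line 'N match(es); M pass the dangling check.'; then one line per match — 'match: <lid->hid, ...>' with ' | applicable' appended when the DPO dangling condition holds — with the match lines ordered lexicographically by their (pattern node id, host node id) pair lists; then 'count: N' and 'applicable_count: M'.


6 match(es); 6 pass the dangling check.
match: 0->7, 1->5, 2->0, 3->4, 4->9 | applicable
match: 0->7, 1->5, 2->0, 3->4, 4->10 | applicable
match: 0->7, 1->5, 2->0, 3->4, 4->12 | applicable
match: 0->7, 1->5, 2->4, 3->0, 4->9 | applicable
match: 0->7, 1->5, 2->4, 3->0, 4->10 | applicable
match: 0->7, 1->5, 2->4, 3->0, 4->12 | applicable
count: 6
applicable_count: 6


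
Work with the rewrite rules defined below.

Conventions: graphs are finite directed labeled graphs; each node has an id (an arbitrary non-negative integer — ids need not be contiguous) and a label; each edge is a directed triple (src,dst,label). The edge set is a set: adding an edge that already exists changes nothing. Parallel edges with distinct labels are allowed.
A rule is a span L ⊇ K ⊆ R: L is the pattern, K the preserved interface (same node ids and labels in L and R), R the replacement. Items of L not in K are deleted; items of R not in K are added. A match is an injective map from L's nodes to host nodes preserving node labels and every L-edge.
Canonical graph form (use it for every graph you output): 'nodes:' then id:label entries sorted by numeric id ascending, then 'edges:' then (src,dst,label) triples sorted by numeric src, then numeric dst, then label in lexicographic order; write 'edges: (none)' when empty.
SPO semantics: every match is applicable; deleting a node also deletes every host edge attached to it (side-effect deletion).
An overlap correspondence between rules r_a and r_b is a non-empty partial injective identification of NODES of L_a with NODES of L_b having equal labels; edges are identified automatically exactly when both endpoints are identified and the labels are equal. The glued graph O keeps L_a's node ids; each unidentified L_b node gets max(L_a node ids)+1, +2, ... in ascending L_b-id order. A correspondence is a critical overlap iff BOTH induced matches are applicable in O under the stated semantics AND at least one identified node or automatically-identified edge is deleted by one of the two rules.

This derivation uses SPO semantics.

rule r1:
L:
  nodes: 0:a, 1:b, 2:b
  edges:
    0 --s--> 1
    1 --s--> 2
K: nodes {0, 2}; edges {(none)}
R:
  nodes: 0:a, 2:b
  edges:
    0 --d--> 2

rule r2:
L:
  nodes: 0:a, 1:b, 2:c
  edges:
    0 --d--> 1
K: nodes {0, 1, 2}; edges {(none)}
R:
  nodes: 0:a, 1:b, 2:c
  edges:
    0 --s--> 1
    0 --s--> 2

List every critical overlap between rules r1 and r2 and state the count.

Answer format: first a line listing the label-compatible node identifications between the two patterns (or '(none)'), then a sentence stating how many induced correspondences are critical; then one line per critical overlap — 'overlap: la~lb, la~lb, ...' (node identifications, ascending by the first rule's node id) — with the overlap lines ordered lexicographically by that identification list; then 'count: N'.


label-compatible node identifications between L(r1) and L(r2): 0~0, 1~1, 2~1
2 of the induced correspondences are critical overlaps of r1 and r2.
overlap: 0~0, 1~1
overlap: 1~1
count: 2


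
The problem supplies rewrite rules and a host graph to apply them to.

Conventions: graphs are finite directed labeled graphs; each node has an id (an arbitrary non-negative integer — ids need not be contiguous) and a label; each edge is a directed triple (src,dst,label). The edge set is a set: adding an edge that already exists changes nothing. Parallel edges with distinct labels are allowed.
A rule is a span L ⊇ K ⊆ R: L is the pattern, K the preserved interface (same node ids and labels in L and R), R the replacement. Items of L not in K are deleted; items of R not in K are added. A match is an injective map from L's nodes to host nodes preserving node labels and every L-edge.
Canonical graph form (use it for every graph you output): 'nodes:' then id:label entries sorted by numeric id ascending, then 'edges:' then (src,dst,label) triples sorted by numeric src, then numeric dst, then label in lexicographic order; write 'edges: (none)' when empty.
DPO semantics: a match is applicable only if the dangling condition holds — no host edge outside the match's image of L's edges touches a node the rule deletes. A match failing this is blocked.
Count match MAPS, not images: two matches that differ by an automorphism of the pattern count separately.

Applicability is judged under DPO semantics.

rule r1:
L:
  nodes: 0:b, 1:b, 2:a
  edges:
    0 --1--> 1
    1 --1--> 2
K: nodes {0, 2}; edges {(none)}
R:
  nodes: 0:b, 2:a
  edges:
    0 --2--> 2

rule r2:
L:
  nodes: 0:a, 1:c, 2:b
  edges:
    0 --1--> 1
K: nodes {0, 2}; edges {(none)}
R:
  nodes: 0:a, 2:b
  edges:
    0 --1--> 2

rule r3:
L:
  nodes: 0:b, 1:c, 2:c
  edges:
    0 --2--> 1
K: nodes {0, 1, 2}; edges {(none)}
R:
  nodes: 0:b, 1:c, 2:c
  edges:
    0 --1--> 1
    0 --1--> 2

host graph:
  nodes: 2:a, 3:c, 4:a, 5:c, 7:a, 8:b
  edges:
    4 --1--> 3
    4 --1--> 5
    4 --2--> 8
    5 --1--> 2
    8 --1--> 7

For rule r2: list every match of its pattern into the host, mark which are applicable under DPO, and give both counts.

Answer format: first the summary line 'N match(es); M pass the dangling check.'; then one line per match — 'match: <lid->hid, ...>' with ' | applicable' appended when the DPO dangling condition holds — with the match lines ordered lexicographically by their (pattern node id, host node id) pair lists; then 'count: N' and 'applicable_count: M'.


2 match(es); 1 pass the dangling check.
match: 0->4, 1->3, 2->8 | applicable
match: 0->4, 1->5, 2->8
count: 2
applicable_count: 1


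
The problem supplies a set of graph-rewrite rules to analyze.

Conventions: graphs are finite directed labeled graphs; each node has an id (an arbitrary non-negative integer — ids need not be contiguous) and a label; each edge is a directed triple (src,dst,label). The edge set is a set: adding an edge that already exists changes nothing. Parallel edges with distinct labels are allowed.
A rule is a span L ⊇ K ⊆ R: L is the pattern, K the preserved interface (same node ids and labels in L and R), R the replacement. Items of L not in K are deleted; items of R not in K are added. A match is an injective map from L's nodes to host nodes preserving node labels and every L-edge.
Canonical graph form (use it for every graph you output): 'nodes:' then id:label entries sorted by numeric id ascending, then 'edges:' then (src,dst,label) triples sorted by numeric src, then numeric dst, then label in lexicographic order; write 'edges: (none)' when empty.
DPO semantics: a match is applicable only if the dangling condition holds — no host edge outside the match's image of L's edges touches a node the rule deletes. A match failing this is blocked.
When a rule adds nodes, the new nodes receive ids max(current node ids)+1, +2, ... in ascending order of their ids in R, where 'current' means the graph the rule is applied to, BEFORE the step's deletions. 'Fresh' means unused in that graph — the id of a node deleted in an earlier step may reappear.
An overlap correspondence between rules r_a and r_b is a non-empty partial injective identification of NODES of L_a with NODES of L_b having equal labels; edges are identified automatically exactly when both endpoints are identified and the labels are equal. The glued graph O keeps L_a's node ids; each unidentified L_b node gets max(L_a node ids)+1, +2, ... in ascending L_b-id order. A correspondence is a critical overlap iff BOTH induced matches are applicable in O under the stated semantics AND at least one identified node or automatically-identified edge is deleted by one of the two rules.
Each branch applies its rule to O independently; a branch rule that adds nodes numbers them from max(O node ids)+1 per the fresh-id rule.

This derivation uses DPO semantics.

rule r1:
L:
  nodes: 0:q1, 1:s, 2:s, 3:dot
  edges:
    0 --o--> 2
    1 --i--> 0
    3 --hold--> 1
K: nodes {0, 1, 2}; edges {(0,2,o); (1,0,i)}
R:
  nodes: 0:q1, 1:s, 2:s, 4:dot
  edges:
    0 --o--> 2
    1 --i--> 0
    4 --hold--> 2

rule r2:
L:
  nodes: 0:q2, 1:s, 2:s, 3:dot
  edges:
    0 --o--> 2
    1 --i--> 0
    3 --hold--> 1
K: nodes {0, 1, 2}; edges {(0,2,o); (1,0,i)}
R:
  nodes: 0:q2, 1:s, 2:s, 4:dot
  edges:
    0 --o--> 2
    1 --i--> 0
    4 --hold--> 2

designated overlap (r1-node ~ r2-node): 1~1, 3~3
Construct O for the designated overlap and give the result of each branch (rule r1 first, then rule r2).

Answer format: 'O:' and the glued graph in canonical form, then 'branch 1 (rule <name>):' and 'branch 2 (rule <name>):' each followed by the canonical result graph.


O:
nodes: 0:q1, 1:s, 2:s, 3:dot, 4:q2, 5:s
edges: (0,2,o); (1,0,i); (1,4,i); (3,1,hold); (4,5,o)
branch 1 (rule r1):
nodes: 0:q1, 1:s, 2:s, 4:q2, 5:s, 6:dot
edges: (0,2,o); (1,0,i); (1,4,i); (4,5,o); (6,2,hold)
branch 2 (rule r2):
nodes: 0:q1, 1:s, 2:s, 4:q2, 5:s, 6:dot
edges: (0,2,o); (1,0,i); (1,4,i); (4,5,o); (6,5,hold)


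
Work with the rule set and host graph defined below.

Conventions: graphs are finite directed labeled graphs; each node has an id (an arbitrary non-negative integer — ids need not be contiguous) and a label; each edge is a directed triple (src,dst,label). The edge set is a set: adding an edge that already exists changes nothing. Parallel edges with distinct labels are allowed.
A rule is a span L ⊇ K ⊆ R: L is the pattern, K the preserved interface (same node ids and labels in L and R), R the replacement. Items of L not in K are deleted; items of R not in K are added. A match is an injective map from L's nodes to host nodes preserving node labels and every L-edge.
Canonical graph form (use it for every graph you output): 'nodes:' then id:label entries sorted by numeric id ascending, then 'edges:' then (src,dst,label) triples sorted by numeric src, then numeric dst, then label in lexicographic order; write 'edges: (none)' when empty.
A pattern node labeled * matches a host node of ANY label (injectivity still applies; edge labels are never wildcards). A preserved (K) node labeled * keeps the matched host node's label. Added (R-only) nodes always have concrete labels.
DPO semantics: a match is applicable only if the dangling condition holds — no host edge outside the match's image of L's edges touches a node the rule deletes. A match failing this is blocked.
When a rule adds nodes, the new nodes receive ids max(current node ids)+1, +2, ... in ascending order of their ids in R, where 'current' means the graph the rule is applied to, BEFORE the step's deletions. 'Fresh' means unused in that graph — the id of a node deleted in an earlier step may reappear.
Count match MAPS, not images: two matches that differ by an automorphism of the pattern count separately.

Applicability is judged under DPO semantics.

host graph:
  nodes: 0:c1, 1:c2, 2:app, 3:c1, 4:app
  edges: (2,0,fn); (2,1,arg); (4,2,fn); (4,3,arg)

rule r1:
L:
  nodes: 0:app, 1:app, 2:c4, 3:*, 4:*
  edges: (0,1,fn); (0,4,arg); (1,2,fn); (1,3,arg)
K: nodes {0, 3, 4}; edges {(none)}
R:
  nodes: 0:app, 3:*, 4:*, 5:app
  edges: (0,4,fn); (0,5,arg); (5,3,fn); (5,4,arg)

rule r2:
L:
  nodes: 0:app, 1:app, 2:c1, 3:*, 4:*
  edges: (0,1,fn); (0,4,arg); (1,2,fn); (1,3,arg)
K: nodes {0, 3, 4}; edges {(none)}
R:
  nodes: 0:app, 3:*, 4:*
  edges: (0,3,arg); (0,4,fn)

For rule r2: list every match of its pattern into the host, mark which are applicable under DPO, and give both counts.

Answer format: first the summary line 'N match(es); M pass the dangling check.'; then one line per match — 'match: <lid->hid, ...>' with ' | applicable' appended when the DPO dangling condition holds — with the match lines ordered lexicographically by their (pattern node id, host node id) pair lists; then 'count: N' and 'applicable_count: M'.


1 match(es); 1 pass the dangling check.
match: 0->4, 1->2, 2->0, 3->1, 4->3 | applicable
count: 1
applicable_count: 1


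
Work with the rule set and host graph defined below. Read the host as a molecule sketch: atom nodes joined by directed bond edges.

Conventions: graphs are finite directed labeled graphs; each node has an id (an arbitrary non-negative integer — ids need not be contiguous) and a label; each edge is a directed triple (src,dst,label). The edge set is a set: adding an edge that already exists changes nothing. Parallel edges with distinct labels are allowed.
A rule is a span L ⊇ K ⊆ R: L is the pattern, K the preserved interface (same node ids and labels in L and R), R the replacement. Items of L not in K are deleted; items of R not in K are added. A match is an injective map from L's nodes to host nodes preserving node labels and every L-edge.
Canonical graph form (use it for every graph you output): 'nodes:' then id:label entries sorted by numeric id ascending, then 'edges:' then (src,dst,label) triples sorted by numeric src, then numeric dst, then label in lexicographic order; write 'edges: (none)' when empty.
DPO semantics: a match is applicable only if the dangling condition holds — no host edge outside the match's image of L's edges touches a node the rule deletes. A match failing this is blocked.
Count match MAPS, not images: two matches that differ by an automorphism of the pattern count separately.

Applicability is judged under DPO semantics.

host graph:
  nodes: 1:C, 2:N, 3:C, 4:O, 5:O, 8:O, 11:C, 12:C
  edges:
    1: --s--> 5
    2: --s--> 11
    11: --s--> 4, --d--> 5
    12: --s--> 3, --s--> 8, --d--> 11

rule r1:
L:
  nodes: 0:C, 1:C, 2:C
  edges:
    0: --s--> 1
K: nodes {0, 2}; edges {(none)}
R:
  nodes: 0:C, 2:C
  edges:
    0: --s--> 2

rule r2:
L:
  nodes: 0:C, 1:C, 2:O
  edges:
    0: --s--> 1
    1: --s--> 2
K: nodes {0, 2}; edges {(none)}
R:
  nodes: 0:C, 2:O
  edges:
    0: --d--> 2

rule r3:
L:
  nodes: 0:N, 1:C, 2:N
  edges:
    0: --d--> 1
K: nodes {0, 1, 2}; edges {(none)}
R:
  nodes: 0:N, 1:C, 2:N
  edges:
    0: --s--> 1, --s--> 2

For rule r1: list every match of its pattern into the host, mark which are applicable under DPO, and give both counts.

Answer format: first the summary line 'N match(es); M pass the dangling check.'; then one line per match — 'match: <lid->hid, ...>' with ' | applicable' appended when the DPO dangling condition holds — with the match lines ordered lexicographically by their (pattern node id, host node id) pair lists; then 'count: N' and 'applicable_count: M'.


2 match(es); 2 pass the dangling check.
match: 0->12, 1->3, 2->1 | applicable
match: 0->12, 1->3, 2->11 | applicable
count: 2
applicable_count: 2


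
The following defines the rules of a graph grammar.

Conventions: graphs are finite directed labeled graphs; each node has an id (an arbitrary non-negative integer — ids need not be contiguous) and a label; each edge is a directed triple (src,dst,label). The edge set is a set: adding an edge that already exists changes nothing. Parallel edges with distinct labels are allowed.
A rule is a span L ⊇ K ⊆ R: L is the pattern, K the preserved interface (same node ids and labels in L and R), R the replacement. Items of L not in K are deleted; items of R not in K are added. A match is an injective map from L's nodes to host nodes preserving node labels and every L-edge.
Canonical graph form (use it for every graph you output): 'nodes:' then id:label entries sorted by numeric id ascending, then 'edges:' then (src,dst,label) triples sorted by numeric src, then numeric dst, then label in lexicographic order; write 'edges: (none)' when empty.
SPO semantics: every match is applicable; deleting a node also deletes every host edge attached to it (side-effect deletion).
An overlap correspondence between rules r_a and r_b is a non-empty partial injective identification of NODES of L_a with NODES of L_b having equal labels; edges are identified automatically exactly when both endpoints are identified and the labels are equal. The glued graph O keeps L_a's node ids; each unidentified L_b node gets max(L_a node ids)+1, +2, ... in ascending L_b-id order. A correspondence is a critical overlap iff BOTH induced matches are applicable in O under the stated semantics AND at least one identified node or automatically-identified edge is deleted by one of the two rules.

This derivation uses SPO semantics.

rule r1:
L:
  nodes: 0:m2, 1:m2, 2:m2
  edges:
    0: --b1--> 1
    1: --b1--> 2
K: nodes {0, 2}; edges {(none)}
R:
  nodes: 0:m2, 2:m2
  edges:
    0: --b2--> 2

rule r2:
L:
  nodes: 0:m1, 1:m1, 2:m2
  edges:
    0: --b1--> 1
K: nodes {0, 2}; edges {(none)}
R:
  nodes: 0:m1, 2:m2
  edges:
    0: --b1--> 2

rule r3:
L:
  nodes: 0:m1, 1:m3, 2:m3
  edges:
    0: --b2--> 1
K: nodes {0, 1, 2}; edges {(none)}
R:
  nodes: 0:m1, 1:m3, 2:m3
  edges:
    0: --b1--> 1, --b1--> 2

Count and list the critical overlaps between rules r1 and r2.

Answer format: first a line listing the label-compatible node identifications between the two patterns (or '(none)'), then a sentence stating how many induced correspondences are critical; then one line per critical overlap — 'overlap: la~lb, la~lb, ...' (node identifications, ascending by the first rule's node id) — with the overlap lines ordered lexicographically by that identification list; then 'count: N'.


label-compatible node identifications between L(r1) and L(r2): 0~2, 1~2, 2~2
1 of the induced correspondences is a critical overlap of r1 and r2.
overlap: 1~2
count: 1


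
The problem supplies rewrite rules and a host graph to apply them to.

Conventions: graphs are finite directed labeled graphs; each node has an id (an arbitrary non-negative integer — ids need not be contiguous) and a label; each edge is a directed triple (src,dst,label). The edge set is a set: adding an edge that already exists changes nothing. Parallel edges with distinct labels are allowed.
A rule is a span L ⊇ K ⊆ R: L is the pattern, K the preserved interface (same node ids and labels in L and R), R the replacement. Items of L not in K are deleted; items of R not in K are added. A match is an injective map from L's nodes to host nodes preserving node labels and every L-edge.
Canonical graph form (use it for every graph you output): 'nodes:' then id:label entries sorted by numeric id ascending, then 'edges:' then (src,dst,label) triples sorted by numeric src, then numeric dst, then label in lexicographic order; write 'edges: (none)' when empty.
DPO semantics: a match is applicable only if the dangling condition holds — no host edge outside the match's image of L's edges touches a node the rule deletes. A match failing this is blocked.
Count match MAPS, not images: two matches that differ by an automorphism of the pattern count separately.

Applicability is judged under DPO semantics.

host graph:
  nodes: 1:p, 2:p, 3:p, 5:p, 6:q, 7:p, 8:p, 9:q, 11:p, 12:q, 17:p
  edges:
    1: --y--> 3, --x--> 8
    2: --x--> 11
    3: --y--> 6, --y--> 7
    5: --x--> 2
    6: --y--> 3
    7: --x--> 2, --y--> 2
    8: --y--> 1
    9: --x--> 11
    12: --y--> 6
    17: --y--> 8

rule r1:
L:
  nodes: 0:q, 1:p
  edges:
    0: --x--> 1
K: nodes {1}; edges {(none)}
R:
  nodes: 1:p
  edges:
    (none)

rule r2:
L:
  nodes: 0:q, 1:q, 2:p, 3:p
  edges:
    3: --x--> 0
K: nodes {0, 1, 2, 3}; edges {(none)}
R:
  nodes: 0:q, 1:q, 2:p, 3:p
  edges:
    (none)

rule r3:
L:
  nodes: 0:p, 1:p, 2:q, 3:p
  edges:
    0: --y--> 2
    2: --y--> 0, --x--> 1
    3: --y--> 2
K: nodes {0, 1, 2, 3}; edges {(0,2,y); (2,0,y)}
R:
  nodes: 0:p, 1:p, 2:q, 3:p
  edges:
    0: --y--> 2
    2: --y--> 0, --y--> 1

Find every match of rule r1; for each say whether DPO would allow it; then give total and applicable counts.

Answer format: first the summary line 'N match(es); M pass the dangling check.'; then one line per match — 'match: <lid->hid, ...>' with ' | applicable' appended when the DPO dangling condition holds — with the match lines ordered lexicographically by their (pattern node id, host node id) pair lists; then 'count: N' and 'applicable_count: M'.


1 match(es); 1 pass the dangling check.
match: 0->9, 1->11 | applicable
count: 1
applicable_count: 1


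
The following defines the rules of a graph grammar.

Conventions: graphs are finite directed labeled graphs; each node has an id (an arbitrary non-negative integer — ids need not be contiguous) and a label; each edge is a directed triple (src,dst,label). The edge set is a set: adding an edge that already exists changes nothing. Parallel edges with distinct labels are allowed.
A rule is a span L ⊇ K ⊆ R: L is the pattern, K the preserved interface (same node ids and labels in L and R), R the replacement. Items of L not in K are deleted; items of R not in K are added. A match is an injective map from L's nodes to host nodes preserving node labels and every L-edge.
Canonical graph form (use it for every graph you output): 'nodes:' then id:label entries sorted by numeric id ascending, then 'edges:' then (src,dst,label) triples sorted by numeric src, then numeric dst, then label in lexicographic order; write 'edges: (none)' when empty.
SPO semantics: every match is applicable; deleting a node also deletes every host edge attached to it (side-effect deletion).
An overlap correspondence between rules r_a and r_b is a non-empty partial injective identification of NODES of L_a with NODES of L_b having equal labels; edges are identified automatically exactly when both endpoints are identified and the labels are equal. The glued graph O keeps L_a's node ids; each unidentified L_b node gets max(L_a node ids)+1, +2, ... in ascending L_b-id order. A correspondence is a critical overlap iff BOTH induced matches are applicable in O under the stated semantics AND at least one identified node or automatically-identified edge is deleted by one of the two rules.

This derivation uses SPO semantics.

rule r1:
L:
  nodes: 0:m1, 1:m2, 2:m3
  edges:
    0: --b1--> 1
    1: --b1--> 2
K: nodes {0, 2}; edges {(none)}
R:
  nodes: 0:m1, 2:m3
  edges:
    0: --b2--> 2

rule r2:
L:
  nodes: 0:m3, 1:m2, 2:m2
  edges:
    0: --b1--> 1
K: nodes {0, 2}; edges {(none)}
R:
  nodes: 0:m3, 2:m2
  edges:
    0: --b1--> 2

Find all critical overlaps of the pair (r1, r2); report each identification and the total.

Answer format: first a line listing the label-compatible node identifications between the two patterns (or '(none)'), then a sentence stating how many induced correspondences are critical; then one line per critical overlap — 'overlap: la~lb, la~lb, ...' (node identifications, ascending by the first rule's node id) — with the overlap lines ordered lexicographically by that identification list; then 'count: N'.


label-compatible node identifications between L(r1) and L(r2): 1~1, 1~2, 2~0
4 of the induced correspondences are critical overlaps of r1 and r2.
overlap: 1~1
overlap: 1~1, 2~0
overlap: 1~2
overlap: 1~2, 2~0
count: 4


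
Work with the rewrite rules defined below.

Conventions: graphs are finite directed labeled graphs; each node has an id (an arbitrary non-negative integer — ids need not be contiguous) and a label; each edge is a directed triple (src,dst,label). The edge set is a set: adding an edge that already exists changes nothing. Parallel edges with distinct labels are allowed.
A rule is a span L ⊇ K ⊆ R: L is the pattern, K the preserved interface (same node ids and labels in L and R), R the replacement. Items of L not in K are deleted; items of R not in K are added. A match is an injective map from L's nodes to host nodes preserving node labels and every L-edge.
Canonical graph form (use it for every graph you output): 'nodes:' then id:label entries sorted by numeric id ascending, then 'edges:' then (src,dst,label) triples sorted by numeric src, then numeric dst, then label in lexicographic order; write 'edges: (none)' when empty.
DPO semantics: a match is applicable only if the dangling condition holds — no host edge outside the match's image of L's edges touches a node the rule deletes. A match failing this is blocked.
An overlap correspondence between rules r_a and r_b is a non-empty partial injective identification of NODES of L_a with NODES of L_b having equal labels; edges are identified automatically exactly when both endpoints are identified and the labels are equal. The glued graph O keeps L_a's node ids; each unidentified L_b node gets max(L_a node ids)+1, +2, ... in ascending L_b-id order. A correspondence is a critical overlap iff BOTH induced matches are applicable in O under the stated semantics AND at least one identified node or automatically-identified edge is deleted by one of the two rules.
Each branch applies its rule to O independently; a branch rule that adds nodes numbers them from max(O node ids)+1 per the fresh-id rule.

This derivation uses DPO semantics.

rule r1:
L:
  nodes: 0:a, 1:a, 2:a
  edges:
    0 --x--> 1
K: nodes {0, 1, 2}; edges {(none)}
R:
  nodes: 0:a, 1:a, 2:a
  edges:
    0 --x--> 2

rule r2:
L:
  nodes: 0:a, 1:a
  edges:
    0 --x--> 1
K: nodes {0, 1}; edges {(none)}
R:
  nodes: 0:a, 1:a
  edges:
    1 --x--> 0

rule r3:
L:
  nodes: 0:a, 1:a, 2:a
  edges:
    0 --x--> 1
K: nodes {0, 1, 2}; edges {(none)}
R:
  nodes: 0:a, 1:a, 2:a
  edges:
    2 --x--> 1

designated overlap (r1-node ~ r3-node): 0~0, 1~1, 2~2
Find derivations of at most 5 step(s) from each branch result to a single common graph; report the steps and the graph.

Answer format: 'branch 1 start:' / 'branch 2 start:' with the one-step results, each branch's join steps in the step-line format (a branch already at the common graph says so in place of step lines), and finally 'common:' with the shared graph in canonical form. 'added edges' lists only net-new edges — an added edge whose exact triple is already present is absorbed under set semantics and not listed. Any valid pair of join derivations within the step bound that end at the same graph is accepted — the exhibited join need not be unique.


branch 1 start:
nodes: 0:a, 1:a, 2:a
edges: (0,2,x)
branch 2 start:
nodes: 0:a, 1:a, 2:a
edges: (2,1,x)
branch 1 step 1: rule r1; match: 0->0, 1->2, 2->1; deleted nodes (none); deleted edges (0,2,x); added nodes (none); added edges (0,1,x); result: nodes: 0:a, 1:a, 2:a edges: (0,1,x)
branch 2 step 1: rule r3; match: 0->2, 1->1, 2->0; deleted nodes (none); deleted edges (2,1,x); added nodes (none); added edges (0,1,x); result: nodes: 0:a, 1:a, 2:a edges: (0,1,x)
common:
nodes: 0:a, 1:a, 2:a
edges: (0,1,x)


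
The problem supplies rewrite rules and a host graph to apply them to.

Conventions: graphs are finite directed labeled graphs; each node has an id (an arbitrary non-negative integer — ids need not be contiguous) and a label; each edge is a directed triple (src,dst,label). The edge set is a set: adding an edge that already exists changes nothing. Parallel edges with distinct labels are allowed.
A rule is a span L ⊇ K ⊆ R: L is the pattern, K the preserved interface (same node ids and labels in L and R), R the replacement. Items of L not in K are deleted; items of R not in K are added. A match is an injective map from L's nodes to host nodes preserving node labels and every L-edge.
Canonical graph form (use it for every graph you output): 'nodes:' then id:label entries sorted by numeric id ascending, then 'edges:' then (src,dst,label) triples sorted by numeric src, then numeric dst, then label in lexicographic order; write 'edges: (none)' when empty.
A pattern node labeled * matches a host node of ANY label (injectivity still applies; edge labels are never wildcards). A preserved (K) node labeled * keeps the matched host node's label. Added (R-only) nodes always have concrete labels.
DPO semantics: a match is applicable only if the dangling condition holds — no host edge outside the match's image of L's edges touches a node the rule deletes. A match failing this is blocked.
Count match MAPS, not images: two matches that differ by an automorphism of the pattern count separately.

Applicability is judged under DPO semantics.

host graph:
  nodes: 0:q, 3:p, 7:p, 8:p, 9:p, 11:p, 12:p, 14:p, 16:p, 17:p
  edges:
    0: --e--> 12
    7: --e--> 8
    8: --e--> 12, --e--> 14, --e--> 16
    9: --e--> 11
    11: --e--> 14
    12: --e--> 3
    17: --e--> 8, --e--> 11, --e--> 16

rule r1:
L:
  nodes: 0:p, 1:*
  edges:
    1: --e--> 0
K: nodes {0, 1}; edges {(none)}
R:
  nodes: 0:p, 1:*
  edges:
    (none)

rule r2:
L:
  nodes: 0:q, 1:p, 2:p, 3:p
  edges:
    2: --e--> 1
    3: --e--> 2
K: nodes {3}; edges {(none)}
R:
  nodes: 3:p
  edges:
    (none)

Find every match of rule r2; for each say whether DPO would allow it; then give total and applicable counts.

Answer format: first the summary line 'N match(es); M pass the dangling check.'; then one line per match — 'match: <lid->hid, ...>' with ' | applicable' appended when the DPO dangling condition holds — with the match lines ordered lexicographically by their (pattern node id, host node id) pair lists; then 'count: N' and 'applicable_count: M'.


9 match(es); 0 pass the dangling check.
match: 0->0, 1->3, 2->12, 3->8
match: 0->0, 1->12, 2->8, 3->7
match: 0->0, 1->12, 2->8, 3->17
match: 0->0, 1->14, 2->8, 3->7
match: 0->0, 1->14, 2->8, 3->17
match: 0->0, 1->14, 2->11, 3->9
match: 0->0, 1->14, 2->11, 3->17
match: 0->0, 1->16, 2->8, 3->7
match: 0->0, 1->16, 2->8, 3->17
count: 9
applicable_count: 0


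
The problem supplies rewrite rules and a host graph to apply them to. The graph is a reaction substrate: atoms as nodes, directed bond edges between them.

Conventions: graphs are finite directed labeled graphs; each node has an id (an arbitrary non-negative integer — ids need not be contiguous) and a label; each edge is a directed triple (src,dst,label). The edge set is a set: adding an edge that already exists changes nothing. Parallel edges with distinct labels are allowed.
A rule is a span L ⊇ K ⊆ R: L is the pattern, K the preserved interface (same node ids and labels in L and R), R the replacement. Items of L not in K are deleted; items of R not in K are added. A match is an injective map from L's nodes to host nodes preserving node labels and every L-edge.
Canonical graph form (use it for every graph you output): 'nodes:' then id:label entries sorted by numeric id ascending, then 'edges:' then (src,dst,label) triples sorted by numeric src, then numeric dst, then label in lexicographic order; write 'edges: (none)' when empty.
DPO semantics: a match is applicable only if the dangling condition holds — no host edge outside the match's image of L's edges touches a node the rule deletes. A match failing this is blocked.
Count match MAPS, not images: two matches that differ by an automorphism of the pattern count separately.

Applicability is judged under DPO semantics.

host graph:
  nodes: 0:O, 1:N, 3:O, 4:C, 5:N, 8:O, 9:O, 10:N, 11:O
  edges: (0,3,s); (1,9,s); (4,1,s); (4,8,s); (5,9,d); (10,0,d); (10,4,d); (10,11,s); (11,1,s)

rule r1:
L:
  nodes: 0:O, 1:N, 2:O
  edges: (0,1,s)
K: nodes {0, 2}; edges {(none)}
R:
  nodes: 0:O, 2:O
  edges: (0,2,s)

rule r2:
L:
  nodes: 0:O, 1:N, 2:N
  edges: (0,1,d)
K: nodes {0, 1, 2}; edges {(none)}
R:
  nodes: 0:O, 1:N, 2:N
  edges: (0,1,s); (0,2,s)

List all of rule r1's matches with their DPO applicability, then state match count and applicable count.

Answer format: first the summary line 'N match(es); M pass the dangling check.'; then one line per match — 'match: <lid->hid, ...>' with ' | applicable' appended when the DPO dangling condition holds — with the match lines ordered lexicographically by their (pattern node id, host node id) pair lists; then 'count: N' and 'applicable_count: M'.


4 match(es); 0 pass the dangling check.
match: 0->11, 1->1, 2->0
match: 0->11, 1->1, 2->3
match: 0->11, 1->1, 2->8
match: 0->11, 1->1, 2->9
count: 4
applicable_count: 0


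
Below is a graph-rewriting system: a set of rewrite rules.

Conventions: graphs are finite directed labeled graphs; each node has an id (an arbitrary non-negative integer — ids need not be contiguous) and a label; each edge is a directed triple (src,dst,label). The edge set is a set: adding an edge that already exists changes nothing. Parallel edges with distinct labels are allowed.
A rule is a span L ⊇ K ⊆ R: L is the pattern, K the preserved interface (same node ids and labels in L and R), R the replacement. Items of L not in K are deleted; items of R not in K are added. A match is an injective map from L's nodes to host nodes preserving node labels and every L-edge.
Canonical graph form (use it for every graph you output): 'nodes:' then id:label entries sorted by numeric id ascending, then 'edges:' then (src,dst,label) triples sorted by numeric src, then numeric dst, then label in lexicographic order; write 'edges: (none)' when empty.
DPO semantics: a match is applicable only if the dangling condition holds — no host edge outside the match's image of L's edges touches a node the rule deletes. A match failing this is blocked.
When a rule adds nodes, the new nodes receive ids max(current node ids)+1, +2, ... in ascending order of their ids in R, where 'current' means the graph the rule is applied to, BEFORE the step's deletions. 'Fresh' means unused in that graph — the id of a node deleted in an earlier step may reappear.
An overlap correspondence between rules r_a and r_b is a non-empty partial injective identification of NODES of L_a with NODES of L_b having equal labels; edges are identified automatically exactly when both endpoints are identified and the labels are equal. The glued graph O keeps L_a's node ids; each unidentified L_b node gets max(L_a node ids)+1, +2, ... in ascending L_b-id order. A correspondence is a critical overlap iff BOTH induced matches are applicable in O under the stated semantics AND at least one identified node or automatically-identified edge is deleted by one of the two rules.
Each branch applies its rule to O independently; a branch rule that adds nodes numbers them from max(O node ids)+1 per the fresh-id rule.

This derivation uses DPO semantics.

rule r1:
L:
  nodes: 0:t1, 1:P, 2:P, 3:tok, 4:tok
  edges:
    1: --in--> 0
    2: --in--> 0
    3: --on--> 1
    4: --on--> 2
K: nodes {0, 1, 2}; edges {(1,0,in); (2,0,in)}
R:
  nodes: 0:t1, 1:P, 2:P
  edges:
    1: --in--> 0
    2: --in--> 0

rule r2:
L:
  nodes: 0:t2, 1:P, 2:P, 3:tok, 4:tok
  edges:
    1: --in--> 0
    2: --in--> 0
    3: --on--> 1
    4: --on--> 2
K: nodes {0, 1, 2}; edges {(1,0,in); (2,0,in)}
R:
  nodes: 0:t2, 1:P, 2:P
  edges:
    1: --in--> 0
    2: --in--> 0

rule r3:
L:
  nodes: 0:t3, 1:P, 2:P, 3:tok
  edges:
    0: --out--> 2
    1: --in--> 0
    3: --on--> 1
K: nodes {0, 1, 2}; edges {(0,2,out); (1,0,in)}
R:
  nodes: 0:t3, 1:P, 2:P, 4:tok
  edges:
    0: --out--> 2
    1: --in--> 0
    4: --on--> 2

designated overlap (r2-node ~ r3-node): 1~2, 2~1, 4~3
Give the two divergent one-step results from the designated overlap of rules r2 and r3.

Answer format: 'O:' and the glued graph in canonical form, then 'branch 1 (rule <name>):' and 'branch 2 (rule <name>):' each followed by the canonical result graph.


O:
nodes: 0:t2, 1:P, 2:P, 3:tok, 4:tok, 5:t3
edges: (1,0,in); (2,0,in); (2,5,in); (3,1,on); (4,2,on); (5,1,out)
branch 1 (rule r2):
nodes: 0:t2, 1:P, 2:P, 5:t3
edges: (1,0,in); (2,0,in); (2,5,in); (5,1,out)
branch 2 (rule r3):
nodes: 0:t2, 1:P, 2:P, 3:tok, 5:t3, 6:tok
edges: (1,0,in); (2,0,in); (2,5,in); (3,1,on); (5,1,out); (6,1,on)
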